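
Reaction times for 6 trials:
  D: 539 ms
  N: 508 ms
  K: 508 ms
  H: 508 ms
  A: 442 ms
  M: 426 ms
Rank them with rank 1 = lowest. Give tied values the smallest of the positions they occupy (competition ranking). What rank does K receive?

3

Sorted (ascending): 426, 442, 508, 508, 508, 539
The 3 values of 508 occupy positions 3–5 → each gets rank 3.
K has value 508 ms → rank 3.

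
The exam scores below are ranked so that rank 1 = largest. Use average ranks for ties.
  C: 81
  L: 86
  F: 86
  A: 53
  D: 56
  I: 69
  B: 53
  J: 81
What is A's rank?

Sorted (descending): 86, 86, 81, 81, 69, 56, 53, 53
The 2 values of 86 occupy positions 1–2 → average rank (1+2)/2 = 1.5.
The 2 values of 81 occupy positions 3–4 → average rank (3+4)/2 = 3.5.
The 2 values of 53 occupy positions 7–8 → average rank (7+8)/2 = 7.5.
A has value 53 → rank 7.5.

7.5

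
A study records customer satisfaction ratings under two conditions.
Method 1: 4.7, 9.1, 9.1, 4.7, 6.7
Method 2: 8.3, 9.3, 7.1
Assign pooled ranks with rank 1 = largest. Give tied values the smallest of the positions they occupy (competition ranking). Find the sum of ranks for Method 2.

Sorted (descending): 9.3, 9.1, 9.1, 8.3, 7.1, 6.7, 4.7, 4.7
The 2 values of 9.1 occupy positions 2–3 → each gets rank 2.
The 2 values of 4.7 occupy positions 7–8 → each gets rank 7.
Method 2 values → pooled ranks: 8.3→4, 9.3→1, 7.1→5
Rank sum = 4 + 1 + 5 = 10

10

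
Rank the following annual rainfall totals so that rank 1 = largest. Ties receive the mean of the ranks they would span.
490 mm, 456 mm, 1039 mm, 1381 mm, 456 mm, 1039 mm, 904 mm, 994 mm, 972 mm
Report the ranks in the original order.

7, 8.5, 2.5, 1, 8.5, 2.5, 6, 4, 5

Sorted (descending): 1381, 1039, 1039, 994, 972, 904, 490, 456, 456
The 2 values of 1039 occupy positions 2–3 → average rank (2+3)/2 = 2.5.
The 2 values of 456 occupy positions 8–9 → average rank (8+9)/2 = 8.5.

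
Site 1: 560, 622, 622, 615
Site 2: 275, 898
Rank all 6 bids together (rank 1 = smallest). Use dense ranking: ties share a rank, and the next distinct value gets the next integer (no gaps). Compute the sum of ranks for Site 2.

Sorted (ascending): 275, 560, 615, 622, 622, 898
The 2 values of 622 share dense rank 4.
Remaining distinct values take the next consecutive integers.
Site 2 values → pooled ranks: 275→1, 898→5
Rank sum = 1 + 5 = 6

6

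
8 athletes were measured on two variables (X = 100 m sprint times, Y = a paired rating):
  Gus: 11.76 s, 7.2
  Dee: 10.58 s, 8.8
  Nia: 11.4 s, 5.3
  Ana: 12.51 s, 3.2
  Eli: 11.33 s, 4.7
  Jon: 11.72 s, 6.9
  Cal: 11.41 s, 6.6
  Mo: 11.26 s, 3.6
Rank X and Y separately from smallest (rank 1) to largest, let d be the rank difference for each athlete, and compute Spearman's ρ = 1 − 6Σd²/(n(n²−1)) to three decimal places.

Ranks of variable 1: 7, 1, 4, 8, 3, 6, 5, 2
Ranks of variable 2: 7, 8, 4, 1, 3, 6, 5, 2
d = r₁ − r₂: 0, -7, 0, 7, 0, 0, 0, 0
d²: 0, 49, 0, 49, 0, 0, 0, 0; Σd² = 98
ρ = 1 − 6·98/(8·63) = 1 − 588/504 = -0.167

-0.167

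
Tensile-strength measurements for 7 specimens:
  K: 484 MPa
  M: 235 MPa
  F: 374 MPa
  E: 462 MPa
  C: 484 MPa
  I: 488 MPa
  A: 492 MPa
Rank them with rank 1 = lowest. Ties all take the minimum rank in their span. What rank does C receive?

Sorted (ascending): 235, 374, 462, 484, 484, 488, 492
The 2 values of 484 occupy positions 4–5 → each gets rank 4.
C has value 484 MPa → rank 4.

4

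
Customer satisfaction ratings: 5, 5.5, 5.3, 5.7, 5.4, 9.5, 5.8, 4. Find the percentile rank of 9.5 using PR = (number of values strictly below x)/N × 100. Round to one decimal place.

87.5

N = 8.
Strictly below 9.5: 7. Equal to 9.5: 1.
PR = 7/8 × 100 = 87.5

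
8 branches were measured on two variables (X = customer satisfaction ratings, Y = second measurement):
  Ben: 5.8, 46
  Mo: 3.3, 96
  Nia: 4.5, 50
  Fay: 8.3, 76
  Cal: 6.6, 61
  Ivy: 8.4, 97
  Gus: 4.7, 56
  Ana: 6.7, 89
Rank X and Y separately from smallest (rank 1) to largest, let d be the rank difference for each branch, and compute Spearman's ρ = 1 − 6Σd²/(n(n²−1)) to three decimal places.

Ranks of variable 1: 4, 1, 2, 7, 5, 8, 3, 6
Ranks of variable 2: 1, 7, 2, 5, 4, 8, 3, 6
d = r₁ − r₂: 3, -6, 0, 2, 1, 0, 0, 0
d²: 9, 36, 0, 4, 1, 0, 0, 0; Σd² = 50
ρ = 1 − 6·50/(8·63) = 1 − 300/504 = 0.405

0.405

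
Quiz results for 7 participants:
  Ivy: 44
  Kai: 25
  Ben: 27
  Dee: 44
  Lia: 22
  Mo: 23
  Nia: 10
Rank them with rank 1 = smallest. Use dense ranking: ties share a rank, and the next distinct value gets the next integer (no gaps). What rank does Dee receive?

Sorted (ascending): 10, 22, 23, 25, 27, 44, 44
The 2 values of 44 share dense rank 6.
Remaining distinct values take the next consecutive integers.
Dee has value 44 → rank 6.

6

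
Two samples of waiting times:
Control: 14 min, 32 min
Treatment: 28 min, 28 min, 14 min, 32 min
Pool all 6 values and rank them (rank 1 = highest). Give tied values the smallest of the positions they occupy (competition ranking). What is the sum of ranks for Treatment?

12

Sorted (descending): 32, 32, 28, 28, 14, 14
The 2 values of 32 occupy positions 1–2 → each gets rank 1.
The 2 values of 28 occupy positions 3–4 → each gets rank 3.
The 2 values of 14 occupy positions 5–6 → each gets rank 5.
Treatment values → pooled ranks: 28→3, 28→3, 14→5, 32→1
Rank sum = 3 + 3 + 5 + 1 = 12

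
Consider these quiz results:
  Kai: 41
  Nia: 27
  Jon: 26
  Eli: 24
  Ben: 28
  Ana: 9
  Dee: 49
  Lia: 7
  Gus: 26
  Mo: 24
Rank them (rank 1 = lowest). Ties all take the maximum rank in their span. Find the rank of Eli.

Sorted (ascending): 7, 9, 24, 24, 26, 26, 27, 28, 41, 49
The 2 values of 24 occupy positions 3–4 → each gets rank 4.
The 2 values of 26 occupy positions 5–6 → each gets rank 6.
Eli has value 24 → rank 4.

4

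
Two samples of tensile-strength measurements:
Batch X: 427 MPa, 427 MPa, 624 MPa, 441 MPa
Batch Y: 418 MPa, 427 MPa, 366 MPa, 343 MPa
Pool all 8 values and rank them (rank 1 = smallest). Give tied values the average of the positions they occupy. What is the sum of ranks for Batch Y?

11

Sorted (ascending): 343, 366, 418, 427, 427, 427, 441, 624
The 3 values of 427 occupy positions 4–6 → average rank 5.
Batch Y values → pooled ranks: 418→3, 427→5, 366→2, 343→1
Rank sum = 3 + 5 + 2 + 1 = 11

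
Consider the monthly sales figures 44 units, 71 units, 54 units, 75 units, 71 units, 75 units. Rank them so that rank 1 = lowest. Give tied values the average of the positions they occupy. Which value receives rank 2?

Sorted (ascending): 44, 54, 71, 71, 75, 75
The 2 values of 71 occupy positions 3–4 → average rank (3+4)/2 = 3.5.
The 2 values of 75 occupy positions 5–6 → average rank (5+6)/2 = 5.5.
Rank 2 → value 54.

54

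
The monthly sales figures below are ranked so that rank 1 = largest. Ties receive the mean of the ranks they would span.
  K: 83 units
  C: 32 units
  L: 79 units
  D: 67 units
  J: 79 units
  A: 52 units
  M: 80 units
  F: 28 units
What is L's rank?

Sorted (descending): 83, 80, 79, 79, 67, 52, 32, 28
The 2 values of 79 occupy positions 3–4 → average rank (3+4)/2 = 3.5.
L has value 79 units → rank 3.5.

3.5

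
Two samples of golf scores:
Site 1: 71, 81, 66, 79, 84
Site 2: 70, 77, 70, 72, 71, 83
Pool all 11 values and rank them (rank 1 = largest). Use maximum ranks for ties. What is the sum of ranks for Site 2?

Sorted (descending): 84, 83, 81, 79, 77, 72, 71, 71, 70, 70, 66
The 2 values of 71 occupy positions 7–8 → each gets rank 8.
The 2 values of 70 occupy positions 9–10 → each gets rank 10.
Site 2 values → pooled ranks: 70→10, 77→5, 70→10, 72→6, 71→8, 83→2
Rank sum = 10 + 5 + 10 + 6 + 8 + 2 = 41

41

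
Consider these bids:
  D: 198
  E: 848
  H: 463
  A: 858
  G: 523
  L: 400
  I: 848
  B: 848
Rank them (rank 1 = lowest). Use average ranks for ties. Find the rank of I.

6

Sorted (ascending): 198, 400, 463, 523, 848, 848, 848, 858
The 3 values of 848 occupy positions 5–7 → average rank 6.
I has value 848 → rank 6.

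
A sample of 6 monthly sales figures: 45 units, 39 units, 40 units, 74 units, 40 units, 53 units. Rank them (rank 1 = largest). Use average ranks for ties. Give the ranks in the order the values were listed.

Sorted (descending): 74, 53, 45, 40, 40, 39
The 2 values of 40 occupy positions 4–5 → average rank (4+5)/2 = 4.5.

3, 6, 4.5, 1, 4.5, 2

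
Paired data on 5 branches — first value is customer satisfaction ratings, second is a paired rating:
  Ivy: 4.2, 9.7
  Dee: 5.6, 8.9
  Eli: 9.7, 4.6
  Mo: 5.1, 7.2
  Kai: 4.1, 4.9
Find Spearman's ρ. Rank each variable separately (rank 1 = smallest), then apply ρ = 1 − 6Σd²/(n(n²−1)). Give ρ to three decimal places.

-0.300

Ranks of variable 1: 2, 4, 5, 3, 1
Ranks of variable 2: 5, 4, 1, 3, 2
d = r₁ − r₂: -3, 0, 4, 0, -1
d²: 9, 0, 16, 0, 1; Σd² = 26
ρ = 1 − 6·26/(5·24) = 1 − 156/120 = -0.300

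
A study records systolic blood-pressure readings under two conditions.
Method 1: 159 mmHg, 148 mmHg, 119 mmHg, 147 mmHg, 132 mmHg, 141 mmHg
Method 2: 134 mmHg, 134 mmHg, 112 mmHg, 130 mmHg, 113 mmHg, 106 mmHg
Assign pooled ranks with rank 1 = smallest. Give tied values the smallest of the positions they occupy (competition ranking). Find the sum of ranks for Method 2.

Sorted (ascending): 106, 112, 113, 119, 130, 132, 134, 134, 141, 147, 148, 159
The 2 values of 134 occupy positions 7–8 → each gets rank 7.
Method 2 values → pooled ranks: 134→7, 134→7, 112→2, 130→5, 113→3, 106→1
Rank sum = 7 + 7 + 2 + 5 + 3 + 1 = 25

25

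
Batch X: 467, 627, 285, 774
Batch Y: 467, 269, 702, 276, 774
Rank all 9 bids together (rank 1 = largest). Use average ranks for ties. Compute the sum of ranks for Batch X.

18

Sorted (descending): 774, 774, 702, 627, 467, 467, 285, 276, 269
The 2 values of 774 occupy positions 1–2 → average rank (1+2)/2 = 1.5.
The 2 values of 467 occupy positions 5–6 → average rank (5+6)/2 = 5.5.
Batch X values → pooled ranks: 467→5.5, 627→4, 285→7, 774→1.5
Rank sum = 5.5 + 4 + 7 + 1.5 = 18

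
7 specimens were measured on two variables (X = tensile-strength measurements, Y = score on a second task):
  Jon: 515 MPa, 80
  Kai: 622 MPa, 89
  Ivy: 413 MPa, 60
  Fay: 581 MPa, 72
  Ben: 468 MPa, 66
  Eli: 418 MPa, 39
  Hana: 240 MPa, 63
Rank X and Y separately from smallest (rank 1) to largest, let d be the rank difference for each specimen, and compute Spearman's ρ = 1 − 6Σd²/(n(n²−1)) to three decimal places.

Ranks of variable 1: 5, 7, 2, 6, 4, 3, 1
Ranks of variable 2: 6, 7, 2, 5, 4, 1, 3
d = r₁ − r₂: -1, 0, 0, 1, 0, 2, -2
d²: 1, 0, 0, 1, 0, 4, 4; Σd² = 10
ρ = 1 − 6·10/(7·48) = 1 − 60/336 = 0.821

0.821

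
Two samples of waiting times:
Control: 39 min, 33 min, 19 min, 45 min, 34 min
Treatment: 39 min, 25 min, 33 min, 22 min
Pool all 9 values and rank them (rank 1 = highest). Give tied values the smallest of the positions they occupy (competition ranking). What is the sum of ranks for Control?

Sorted (descending): 45, 39, 39, 34, 33, 33, 25, 22, 19
The 2 values of 39 occupy positions 2–3 → each gets rank 2.
The 2 values of 33 occupy positions 5–6 → each gets rank 5.
Control values → pooled ranks: 39→2, 33→5, 19→9, 45→1, 34→4
Rank sum = 2 + 5 + 9 + 1 + 4 = 21

21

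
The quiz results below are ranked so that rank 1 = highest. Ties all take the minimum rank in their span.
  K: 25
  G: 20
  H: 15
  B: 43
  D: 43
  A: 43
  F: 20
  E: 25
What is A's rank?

Sorted (descending): 43, 43, 43, 25, 25, 20, 20, 15
The 3 values of 43 occupy positions 1–3 → each gets rank 1.
The 2 values of 25 occupy positions 4–5 → each gets rank 4.
The 2 values of 20 occupy positions 6–7 → each gets rank 6.
A has value 43 → rank 1.

1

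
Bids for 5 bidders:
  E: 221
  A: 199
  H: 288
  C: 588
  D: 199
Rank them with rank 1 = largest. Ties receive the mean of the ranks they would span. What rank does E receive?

Sorted (descending): 588, 288, 221, 199, 199
The 2 values of 199 occupy positions 4–5 → average rank (4+5)/2 = 4.5.
E has value 221 → rank 3.

3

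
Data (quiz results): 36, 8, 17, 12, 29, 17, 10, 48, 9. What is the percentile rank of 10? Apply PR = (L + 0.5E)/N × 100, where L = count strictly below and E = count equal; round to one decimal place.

27.8

N = 9.
Strictly below 10: 2. Equal to 10: 1.
PR = (2 + 0.5·1)/9 × 100 = 27.8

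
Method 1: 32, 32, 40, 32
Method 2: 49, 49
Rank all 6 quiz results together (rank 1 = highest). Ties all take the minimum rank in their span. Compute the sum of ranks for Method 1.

Sorted (descending): 49, 49, 40, 32, 32, 32
The 2 values of 49 occupy positions 1–2 → each gets rank 1.
The 3 values of 32 occupy positions 4–6 → each gets rank 4.
Method 1 values → pooled ranks: 32→4, 32→4, 40→3, 32→4
Rank sum = 4 + 4 + 3 + 4 = 15

15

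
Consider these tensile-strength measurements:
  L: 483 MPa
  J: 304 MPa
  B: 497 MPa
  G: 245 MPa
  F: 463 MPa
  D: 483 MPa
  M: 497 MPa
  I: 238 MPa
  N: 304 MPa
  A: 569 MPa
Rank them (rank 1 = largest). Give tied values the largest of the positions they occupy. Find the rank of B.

3

Sorted (descending): 569, 497, 497, 483, 483, 463, 304, 304, 245, 238
The 2 values of 497 occupy positions 2–3 → each gets rank 3.
The 2 values of 483 occupy positions 4–5 → each gets rank 5.
The 2 values of 304 occupy positions 7–8 → each gets rank 8.
B has value 497 MPa → rank 3.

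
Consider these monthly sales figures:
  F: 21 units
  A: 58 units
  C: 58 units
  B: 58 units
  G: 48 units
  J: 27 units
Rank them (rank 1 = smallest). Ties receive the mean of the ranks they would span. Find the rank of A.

5

Sorted (ascending): 21, 27, 48, 58, 58, 58
The 3 values of 58 occupy positions 4–6 → average rank 5.
A has value 58 units → rank 5.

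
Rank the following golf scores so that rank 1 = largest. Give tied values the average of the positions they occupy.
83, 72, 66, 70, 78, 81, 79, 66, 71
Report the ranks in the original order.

Sorted (descending): 83, 81, 79, 78, 72, 71, 70, 66, 66
The 2 values of 66 occupy positions 8–9 → average rank (8+9)/2 = 8.5.

1, 5, 8.5, 7, 4, 2, 3, 8.5, 6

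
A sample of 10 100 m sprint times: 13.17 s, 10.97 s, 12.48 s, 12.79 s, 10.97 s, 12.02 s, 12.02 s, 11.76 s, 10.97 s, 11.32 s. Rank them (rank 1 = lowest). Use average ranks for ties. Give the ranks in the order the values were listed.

Sorted (ascending): 10.97, 10.97, 10.97, 11.32, 11.76, 12.02, 12.02, 12.48, 12.79, 13.17
The 3 values of 10.97 occupy positions 1–3 → average rank 2.
The 2 values of 12.02 occupy positions 6–7 → average rank (6+7)/2 = 6.5.

10, 2, 8, 9, 2, 6.5, 6.5, 5, 2, 4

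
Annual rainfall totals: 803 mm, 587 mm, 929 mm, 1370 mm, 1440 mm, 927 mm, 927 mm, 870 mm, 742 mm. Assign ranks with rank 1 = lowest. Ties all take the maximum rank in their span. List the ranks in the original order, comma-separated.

3, 1, 7, 8, 9, 6, 6, 4, 2

Sorted (ascending): 587, 742, 803, 870, 927, 927, 929, 1370, 1440
The 2 values of 927 occupy positions 5–6 → each gets rank 6.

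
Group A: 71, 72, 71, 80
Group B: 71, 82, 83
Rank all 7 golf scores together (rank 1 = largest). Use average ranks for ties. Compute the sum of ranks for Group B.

9

Sorted (descending): 83, 82, 80, 72, 71, 71, 71
The 3 values of 71 occupy positions 5–7 → average rank 6.
Group B values → pooled ranks: 71→6, 82→2, 83→1
Rank sum = 6 + 2 + 1 = 9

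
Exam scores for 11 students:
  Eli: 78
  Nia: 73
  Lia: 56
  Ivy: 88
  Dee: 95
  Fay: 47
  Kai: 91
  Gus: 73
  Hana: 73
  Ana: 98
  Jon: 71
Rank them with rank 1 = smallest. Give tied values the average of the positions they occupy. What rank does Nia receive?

Sorted (ascending): 47, 56, 71, 73, 73, 73, 78, 88, 91, 95, 98
The 3 values of 73 occupy positions 4–6 → average rank 5.
Nia has value 73 → rank 5.

5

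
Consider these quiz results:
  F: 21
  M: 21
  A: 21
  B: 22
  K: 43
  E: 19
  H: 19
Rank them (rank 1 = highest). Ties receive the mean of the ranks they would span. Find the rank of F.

Sorted (descending): 43, 22, 21, 21, 21, 19, 19
The 3 values of 21 occupy positions 3–5 → average rank 4.
The 2 values of 19 occupy positions 6–7 → average rank (6+7)/2 = 6.5.
F has value 21 → rank 4.

4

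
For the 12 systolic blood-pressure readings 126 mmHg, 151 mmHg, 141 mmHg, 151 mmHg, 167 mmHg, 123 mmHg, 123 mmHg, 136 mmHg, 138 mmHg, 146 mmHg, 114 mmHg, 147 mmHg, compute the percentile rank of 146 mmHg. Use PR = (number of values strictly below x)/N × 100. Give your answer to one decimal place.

58.3

N = 12.
Strictly below 146: 7. Equal to 146: 1.
PR = 7/12 × 100 = 58.3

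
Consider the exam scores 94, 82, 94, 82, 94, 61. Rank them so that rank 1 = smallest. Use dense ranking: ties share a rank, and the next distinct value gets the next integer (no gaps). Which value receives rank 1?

61

Sorted (ascending): 61, 82, 82, 94, 94, 94
The 2 values of 82 share dense rank 2.
The 3 values of 94 share dense rank 3.
Remaining distinct values take the next consecutive integers.
Rank 1 → value 61.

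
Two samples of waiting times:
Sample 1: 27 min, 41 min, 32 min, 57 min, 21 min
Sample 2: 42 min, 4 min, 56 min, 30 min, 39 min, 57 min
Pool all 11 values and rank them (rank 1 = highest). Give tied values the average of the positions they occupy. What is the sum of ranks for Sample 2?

Sorted (descending): 57, 57, 56, 42, 41, 39, 32, 30, 27, 21, 4
The 2 values of 57 occupy positions 1–2 → average rank (1+2)/2 = 1.5.
Sample 2 values → pooled ranks: 42→4, 4→11, 56→3, 30→8, 39→6, 57→1.5
Rank sum = 4 + 11 + 3 + 8 + 6 + 1.5 = 33.5

33.5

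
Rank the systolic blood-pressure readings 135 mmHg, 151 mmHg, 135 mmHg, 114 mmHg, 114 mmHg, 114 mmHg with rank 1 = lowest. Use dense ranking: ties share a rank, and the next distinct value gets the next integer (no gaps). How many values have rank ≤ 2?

Sorted (ascending): 114, 114, 114, 135, 135, 151
The 3 values of 114 share dense rank 1.
The 2 values of 135 share dense rank 2.
Remaining distinct values take the next consecutive integers.
Ranks ≤ 2: {1, 1, 1, 2, 2} → 5 values.

5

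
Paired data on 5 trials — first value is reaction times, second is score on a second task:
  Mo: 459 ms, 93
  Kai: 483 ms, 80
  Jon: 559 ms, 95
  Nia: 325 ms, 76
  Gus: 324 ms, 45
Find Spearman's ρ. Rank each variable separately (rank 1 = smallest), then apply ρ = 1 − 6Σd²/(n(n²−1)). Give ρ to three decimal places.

0.900

Ranks of variable 1: 3, 4, 5, 2, 1
Ranks of variable 2: 4, 3, 5, 2, 1
d = r₁ − r₂: -1, 1, 0, 0, 0
d²: 1, 1, 0, 0, 0; Σd² = 2
ρ = 1 − 6·2/(5·24) = 1 − 12/120 = 0.900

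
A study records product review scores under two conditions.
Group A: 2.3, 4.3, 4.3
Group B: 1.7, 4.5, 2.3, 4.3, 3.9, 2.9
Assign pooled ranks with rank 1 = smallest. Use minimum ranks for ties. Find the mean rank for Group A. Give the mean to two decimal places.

Sorted (ascending): 1.7, 2.3, 2.3, 2.9, 3.9, 4.3, 4.3, 4.3, 4.5
The 2 values of 2.3 occupy positions 2–3 → each gets rank 2.
The 3 values of 4.3 occupy positions 6–8 → each gets rank 6.
Group A values → pooled ranks: 2.3→2, 4.3→6, 4.3→6
Mean rank = (2 + 6 + 6) / 3 = 4.67

4.67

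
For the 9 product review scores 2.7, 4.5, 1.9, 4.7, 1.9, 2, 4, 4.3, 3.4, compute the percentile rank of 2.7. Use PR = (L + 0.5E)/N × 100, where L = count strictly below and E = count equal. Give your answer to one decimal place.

N = 9.
Strictly below 2.7: 3. Equal to 2.7: 1.
PR = (3 + 0.5·1)/9 × 100 = 38.9

38.9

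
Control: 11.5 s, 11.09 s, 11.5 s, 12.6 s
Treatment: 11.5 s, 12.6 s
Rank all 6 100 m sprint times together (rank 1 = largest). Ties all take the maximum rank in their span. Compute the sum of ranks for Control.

18

Sorted (descending): 12.6, 12.6, 11.5, 11.5, 11.5, 11.09
The 2 values of 12.6 occupy positions 1–2 → each gets rank 2.
The 3 values of 11.5 occupy positions 3–5 → each gets rank 5.
Control values → pooled ranks: 11.5→5, 11.09→6, 11.5→5, 12.6→2
Rank sum = 5 + 6 + 5 + 2 = 18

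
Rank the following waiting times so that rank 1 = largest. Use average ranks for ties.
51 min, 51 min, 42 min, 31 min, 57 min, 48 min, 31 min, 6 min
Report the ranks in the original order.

Sorted (descending): 57, 51, 51, 48, 42, 31, 31, 6
The 2 values of 51 occupy positions 2–3 → average rank (2+3)/2 = 2.5.
The 2 values of 31 occupy positions 6–7 → average rank (6+7)/2 = 6.5.

2.5, 2.5, 5, 6.5, 1, 4, 6.5, 8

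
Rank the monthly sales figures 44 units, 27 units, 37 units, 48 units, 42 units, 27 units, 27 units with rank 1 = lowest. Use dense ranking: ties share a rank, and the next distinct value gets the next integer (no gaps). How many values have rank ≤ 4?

Sorted (ascending): 27, 27, 27, 37, 42, 44, 48
The 3 values of 27 share dense rank 1.
Remaining distinct values take the next consecutive integers.
Ranks ≤ 4: {1, 1, 1, 2, 3, 4} → 6 values.

6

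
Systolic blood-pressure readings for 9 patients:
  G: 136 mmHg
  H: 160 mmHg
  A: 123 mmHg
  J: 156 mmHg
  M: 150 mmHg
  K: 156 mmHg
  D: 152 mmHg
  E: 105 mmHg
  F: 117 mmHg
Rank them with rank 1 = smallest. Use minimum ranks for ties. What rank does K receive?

7

Sorted (ascending): 105, 117, 123, 136, 150, 152, 156, 156, 160
The 2 values of 156 occupy positions 7–8 → each gets rank 7.
K has value 156 mmHg → rank 7.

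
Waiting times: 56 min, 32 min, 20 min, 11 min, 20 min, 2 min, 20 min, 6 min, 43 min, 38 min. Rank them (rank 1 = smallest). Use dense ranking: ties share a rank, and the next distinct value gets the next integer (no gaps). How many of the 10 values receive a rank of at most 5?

Sorted (ascending): 2, 6, 11, 20, 20, 20, 32, 38, 43, 56
The 3 values of 20 share dense rank 4.
Remaining distinct values take the next consecutive integers.
Ranks ≤ 5: {1, 2, 3, 4, 4, 4, 5} → 7 values.

7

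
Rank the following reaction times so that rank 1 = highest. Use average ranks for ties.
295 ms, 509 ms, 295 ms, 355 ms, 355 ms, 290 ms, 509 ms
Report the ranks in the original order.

5.5, 1.5, 5.5, 3.5, 3.5, 7, 1.5

Sorted (descending): 509, 509, 355, 355, 295, 295, 290
The 2 values of 509 occupy positions 1–2 → average rank (1+2)/2 = 1.5.
The 2 values of 355 occupy positions 3–4 → average rank (3+4)/2 = 3.5.
The 2 values of 295 occupy positions 5–6 → average rank (5+6)/2 = 5.5.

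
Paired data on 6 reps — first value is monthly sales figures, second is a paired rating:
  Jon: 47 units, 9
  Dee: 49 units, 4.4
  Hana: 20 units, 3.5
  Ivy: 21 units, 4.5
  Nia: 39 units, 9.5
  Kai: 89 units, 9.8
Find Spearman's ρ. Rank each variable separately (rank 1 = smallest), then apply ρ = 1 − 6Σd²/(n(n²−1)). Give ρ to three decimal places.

Ranks of variable 1: 4, 5, 1, 2, 3, 6
Ranks of variable 2: 4, 2, 1, 3, 5, 6
d = r₁ − r₂: 0, 3, 0, -1, -2, 0
d²: 0, 9, 0, 1, 4, 0; Σd² = 14
ρ = 1 − 6·14/(6·35) = 1 − 84/210 = 0.600

0.600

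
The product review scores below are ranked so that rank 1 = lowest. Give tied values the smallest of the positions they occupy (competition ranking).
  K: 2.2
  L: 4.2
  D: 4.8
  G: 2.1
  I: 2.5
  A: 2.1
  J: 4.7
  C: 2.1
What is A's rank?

1

Sorted (ascending): 2.1, 2.1, 2.1, 2.2, 2.5, 4.2, 4.7, 4.8
The 3 values of 2.1 occupy positions 1–3 → each gets rank 1.
A has value 2.1 → rank 1.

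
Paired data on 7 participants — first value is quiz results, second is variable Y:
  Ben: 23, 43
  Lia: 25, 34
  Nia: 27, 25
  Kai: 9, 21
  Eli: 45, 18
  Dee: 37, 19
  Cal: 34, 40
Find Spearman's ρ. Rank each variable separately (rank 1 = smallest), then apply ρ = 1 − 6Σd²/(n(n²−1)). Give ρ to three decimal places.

-0.536

Ranks of variable 1: 2, 3, 4, 1, 7, 6, 5
Ranks of variable 2: 7, 5, 4, 3, 1, 2, 6
d = r₁ − r₂: -5, -2, 0, -2, 6, 4, -1
d²: 25, 4, 0, 4, 36, 16, 1; Σd² = 86
ρ = 1 − 6·86/(7·48) = 1 − 516/336 = -0.536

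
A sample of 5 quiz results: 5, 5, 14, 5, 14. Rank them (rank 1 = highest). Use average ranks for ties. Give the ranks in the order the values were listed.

Sorted (descending): 14, 14, 5, 5, 5
The 2 values of 14 occupy positions 1–2 → average rank (1+2)/2 = 1.5.
The 3 values of 5 occupy positions 3–5 → average rank 4.

4, 4, 1.5, 4, 1.5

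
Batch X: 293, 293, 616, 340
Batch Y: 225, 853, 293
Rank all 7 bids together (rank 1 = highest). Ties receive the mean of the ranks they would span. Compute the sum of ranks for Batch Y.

13

Sorted (descending): 853, 616, 340, 293, 293, 293, 225
The 3 values of 293 occupy positions 4–6 → average rank 5.
Batch Y values → pooled ranks: 225→7, 853→1, 293→5
Rank sum = 7 + 1 + 5 = 13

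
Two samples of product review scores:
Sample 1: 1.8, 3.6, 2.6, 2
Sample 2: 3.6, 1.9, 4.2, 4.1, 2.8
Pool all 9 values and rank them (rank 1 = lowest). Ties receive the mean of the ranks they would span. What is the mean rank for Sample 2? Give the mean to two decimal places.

Sorted (ascending): 1.8, 1.9, 2, 2.6, 2.8, 3.6, 3.6, 4.1, 4.2
The 2 values of 3.6 occupy positions 6–7 → average rank (6+7)/2 = 6.5.
Sample 2 values → pooled ranks: 3.6→6.5, 1.9→2, 4.2→9, 4.1→8, 2.8→5
Mean rank = (6.5 + 2 + 9 + 8 + 5) / 5 = 6.10

6.10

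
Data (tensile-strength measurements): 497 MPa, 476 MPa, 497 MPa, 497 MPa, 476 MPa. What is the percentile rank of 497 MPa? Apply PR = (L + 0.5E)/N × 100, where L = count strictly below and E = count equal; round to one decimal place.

N = 5.
Strictly below 497: 2. Equal to 497: 3.
PR = (2 + 0.5·3)/5 × 100 = 70.0

70.0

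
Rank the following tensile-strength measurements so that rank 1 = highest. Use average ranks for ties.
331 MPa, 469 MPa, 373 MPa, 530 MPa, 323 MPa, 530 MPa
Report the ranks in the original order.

Sorted (descending): 530, 530, 469, 373, 331, 323
The 2 values of 530 occupy positions 1–2 → average rank (1+2)/2 = 1.5.

5, 3, 4, 1.5, 6, 1.5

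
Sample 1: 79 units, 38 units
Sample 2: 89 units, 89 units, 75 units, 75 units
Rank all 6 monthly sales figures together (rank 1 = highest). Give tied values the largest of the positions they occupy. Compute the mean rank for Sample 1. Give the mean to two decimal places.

Sorted (descending): 89, 89, 79, 75, 75, 38
The 2 values of 89 occupy positions 1–2 → each gets rank 2.
The 2 values of 75 occupy positions 4–5 → each gets rank 5.
Sample 1 values → pooled ranks: 79→3, 38→6
Mean rank = (3 + 6) / 2 = 4.50

4.50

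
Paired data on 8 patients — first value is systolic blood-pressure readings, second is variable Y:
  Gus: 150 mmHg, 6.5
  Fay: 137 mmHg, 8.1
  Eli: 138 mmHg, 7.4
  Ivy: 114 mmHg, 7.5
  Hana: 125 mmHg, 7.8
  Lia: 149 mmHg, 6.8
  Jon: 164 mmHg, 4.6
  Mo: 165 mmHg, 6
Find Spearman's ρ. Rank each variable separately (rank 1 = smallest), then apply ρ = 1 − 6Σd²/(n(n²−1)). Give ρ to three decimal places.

Ranks of variable 1: 6, 3, 4, 1, 2, 5, 7, 8
Ranks of variable 2: 3, 8, 5, 6, 7, 4, 1, 2
d = r₁ − r₂: 3, -5, -1, -5, -5, 1, 6, 6
d²: 9, 25, 1, 25, 25, 1, 36, 36; Σd² = 158
ρ = 1 − 6·158/(8·63) = 1 − 948/504 = -0.881

-0.881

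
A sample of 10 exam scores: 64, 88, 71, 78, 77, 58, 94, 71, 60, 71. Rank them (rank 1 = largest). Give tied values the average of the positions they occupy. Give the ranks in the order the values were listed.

8, 2, 6, 3, 4, 10, 1, 6, 9, 6

Sorted (descending): 94, 88, 78, 77, 71, 71, 71, 64, 60, 58
The 3 values of 71 occupy positions 5–7 → average rank 6.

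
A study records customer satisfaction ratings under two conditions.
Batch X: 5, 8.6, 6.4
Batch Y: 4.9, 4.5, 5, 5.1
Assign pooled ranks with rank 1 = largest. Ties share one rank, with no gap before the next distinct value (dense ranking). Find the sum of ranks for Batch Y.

Sorted (descending): 8.6, 6.4, 5.1, 5, 5, 4.9, 4.5
The 2 values of 5 share dense rank 4.
Remaining distinct values take the next consecutive integers.
Batch Y values → pooled ranks: 4.9→5, 4.5→6, 5→4, 5.1→3
Rank sum = 5 + 6 + 4 + 3 = 18

18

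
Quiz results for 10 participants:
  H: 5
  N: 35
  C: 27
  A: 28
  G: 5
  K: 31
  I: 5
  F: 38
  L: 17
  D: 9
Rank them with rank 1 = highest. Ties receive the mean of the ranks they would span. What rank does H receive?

Sorted (descending): 38, 35, 31, 28, 27, 17, 9, 5, 5, 5
The 3 values of 5 occupy positions 8–10 → average rank 9.
H has value 5 → rank 9.

9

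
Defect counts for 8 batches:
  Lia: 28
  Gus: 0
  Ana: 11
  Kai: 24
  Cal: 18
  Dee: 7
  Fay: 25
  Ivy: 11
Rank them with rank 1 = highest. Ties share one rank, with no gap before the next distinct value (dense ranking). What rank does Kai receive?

Sorted (descending): 28, 25, 24, 18, 11, 11, 7, 0
The 2 values of 11 share dense rank 5.
Remaining distinct values take the next consecutive integers.
Kai has value 24 → rank 3.

3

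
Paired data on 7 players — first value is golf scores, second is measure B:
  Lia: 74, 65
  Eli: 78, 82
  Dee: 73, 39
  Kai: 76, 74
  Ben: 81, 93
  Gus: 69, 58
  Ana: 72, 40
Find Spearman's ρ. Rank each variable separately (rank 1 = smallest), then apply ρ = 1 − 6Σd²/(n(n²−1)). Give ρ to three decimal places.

0.857

Ranks of variable 1: 4, 6, 3, 5, 7, 1, 2
Ranks of variable 2: 4, 6, 1, 5, 7, 3, 2
d = r₁ − r₂: 0, 0, 2, 0, 0, -2, 0
d²: 0, 0, 4, 0, 0, 4, 0; Σd² = 8
ρ = 1 − 6·8/(7·48) = 1 − 48/336 = 0.857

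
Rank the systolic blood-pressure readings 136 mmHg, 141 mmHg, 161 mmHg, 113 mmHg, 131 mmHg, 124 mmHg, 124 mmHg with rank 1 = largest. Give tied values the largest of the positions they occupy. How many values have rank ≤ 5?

Sorted (descending): 161, 141, 136, 131, 124, 124, 113
The 2 values of 124 occupy positions 5–6 → each gets rank 6.
Ranks ≤ 5: {1, 2, 3, 4} → 4 values.

4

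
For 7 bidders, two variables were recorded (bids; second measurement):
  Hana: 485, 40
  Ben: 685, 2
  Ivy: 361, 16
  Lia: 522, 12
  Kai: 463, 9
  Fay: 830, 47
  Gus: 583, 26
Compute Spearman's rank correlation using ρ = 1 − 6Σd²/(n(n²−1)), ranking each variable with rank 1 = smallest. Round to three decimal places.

0.214

Ranks of variable 1: 3, 6, 1, 4, 2, 7, 5
Ranks of variable 2: 6, 1, 4, 3, 2, 7, 5
d = r₁ − r₂: -3, 5, -3, 1, 0, 0, 0
d²: 9, 25, 9, 1, 0, 0, 0; Σd² = 44
ρ = 1 − 6·44/(7·48) = 1 − 264/336 = 0.214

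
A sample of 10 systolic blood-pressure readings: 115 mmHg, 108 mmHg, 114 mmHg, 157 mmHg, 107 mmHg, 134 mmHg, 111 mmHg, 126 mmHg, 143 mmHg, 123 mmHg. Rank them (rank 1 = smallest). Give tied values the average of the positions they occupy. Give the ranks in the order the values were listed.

5, 2, 4, 10, 1, 8, 3, 7, 9, 6

Sorted (ascending): 107, 108, 111, 114, 115, 123, 126, 134, 143, 157
No ties — each value takes its position as its rank.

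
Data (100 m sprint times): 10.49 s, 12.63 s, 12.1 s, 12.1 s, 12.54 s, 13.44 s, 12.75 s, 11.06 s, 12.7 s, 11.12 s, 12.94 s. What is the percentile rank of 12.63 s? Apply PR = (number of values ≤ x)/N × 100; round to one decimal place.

N = 11.
Strictly below 12.63: 6. Equal to 12.63: 1.
PR = 7/11 × 100 = 63.6

63.6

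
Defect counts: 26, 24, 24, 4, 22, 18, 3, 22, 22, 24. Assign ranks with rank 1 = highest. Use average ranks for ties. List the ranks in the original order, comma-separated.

1, 3, 3, 9, 6, 8, 10, 6, 6, 3

Sorted (descending): 26, 24, 24, 24, 22, 22, 22, 18, 4, 3
The 3 values of 24 occupy positions 2–4 → average rank 3.
The 3 values of 22 occupy positions 5–7 → average rank 6.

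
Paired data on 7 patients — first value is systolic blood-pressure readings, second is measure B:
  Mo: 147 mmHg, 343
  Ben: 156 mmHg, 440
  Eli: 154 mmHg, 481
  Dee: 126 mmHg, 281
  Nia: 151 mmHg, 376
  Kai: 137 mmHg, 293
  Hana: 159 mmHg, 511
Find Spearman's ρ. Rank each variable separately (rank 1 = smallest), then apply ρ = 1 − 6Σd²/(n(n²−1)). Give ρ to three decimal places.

Ranks of variable 1: 3, 6, 5, 1, 4, 2, 7
Ranks of variable 2: 3, 5, 6, 1, 4, 2, 7
d = r₁ − r₂: 0, 1, -1, 0, 0, 0, 0
d²: 0, 1, 1, 0, 0, 0, 0; Σd² = 2
ρ = 1 − 6·2/(7·48) = 1 − 12/336 = 0.964

0.964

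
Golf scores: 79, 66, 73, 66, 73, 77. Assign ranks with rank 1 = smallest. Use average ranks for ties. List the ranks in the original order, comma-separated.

Sorted (ascending): 66, 66, 73, 73, 77, 79
The 2 values of 66 occupy positions 1–2 → average rank (1+2)/2 = 1.5.
The 2 values of 73 occupy positions 3–4 → average rank (3+4)/2 = 3.5.

6, 1.5, 3.5, 1.5, 3.5, 5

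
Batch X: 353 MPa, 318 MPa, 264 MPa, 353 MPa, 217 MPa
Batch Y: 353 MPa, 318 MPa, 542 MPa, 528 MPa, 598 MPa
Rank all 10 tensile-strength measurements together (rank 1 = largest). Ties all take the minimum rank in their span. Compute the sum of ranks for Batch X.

Sorted (descending): 598, 542, 528, 353, 353, 353, 318, 318, 264, 217
The 3 values of 353 occupy positions 4–6 → each gets rank 4.
The 2 values of 318 occupy positions 7–8 → each gets rank 7.
Batch X values → pooled ranks: 353→4, 318→7, 264→9, 353→4, 217→10
Rank sum = 4 + 7 + 9 + 4 + 10 = 34

34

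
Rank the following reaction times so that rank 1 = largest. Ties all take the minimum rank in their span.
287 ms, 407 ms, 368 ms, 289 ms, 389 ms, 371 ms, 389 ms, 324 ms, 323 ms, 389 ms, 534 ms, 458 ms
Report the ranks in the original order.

Sorted (descending): 534, 458, 407, 389, 389, 389, 371, 368, 324, 323, 289, 287
The 3 values of 389 occupy positions 4–6 → each gets rank 4.

12, 3, 8, 11, 4, 7, 4, 9, 10, 4, 1, 2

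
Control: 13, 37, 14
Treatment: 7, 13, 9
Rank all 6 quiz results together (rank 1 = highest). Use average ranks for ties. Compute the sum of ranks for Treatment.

Sorted (descending): 37, 14, 13, 13, 9, 7
The 2 values of 13 occupy positions 3–4 → average rank (3+4)/2 = 3.5.
Treatment values → pooled ranks: 7→6, 13→3.5, 9→5
Rank sum = 6 + 3.5 + 5 = 14.5

14.5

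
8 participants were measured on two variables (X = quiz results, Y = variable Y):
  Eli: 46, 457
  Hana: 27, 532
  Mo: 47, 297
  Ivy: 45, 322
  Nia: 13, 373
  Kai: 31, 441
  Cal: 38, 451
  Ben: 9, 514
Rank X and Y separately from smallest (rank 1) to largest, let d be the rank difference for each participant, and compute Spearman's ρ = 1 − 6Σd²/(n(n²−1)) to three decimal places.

Ranks of variable 1: 7, 3, 8, 6, 2, 4, 5, 1
Ranks of variable 2: 6, 8, 1, 2, 3, 4, 5, 7
d = r₁ − r₂: 1, -5, 7, 4, -1, 0, 0, -6
d²: 1, 25, 49, 16, 1, 0, 0, 36; Σd² = 128
ρ = 1 − 6·128/(8·63) = 1 − 768/504 = -0.524

-0.524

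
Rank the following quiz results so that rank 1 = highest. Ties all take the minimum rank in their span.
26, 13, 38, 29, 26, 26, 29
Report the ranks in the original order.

4, 7, 1, 2, 4, 4, 2

Sorted (descending): 38, 29, 29, 26, 26, 26, 13
The 2 values of 29 occupy positions 2–3 → each gets rank 2.
The 3 values of 26 occupy positions 4–6 → each gets rank 4.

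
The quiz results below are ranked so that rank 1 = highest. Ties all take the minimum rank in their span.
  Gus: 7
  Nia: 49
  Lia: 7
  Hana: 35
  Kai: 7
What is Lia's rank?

Sorted (descending): 49, 35, 7, 7, 7
The 3 values of 7 occupy positions 3–5 → each gets rank 3.
Lia has value 7 → rank 3.

3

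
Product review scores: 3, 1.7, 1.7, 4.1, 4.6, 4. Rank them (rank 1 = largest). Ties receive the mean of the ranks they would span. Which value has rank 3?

Sorted (descending): 4.6, 4.1, 4, 3, 1.7, 1.7
The 2 values of 1.7 occupy positions 5–6 → average rank (5+6)/2 = 5.5.
Rank 3 → value 4.

4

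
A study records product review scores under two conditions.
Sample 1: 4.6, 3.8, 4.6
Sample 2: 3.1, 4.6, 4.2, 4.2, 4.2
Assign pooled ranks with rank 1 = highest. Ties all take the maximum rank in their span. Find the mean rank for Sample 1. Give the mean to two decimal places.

Sorted (descending): 4.6, 4.6, 4.6, 4.2, 4.2, 4.2, 3.8, 3.1
The 3 values of 4.6 occupy positions 1–3 → each gets rank 3.
The 3 values of 4.2 occupy positions 4–6 → each gets rank 6.
Sample 1 values → pooled ranks: 4.6→3, 3.8→7, 4.6→3
Mean rank = (3 + 7 + 3) / 3 = 4.33

4.33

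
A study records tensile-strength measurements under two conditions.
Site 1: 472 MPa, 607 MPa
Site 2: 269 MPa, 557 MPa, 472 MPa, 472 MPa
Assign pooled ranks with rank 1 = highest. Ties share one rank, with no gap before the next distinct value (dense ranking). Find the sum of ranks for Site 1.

Sorted (descending): 607, 557, 472, 472, 472, 269
The 3 values of 472 share dense rank 3.
Remaining distinct values take the next consecutive integers.
Site 1 values → pooled ranks: 472→3, 607→1
Rank sum = 3 + 1 = 4

4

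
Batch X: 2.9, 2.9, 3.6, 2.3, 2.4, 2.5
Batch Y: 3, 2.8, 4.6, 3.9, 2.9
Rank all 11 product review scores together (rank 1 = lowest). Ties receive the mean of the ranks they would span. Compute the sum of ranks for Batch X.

27

Sorted (ascending): 2.3, 2.4, 2.5, 2.8, 2.9, 2.9, 2.9, 3, 3.6, 3.9, 4.6
The 3 values of 2.9 occupy positions 5–7 → average rank 6.
Batch X values → pooled ranks: 2.9→6, 2.9→6, 3.6→9, 2.3→1, 2.4→2, 2.5→3
Rank sum = 6 + 6 + 9 + 1 + 2 + 3 = 27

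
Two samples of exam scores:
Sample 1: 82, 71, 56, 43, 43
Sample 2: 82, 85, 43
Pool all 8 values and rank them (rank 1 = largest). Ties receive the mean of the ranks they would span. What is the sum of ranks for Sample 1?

Sorted (descending): 85, 82, 82, 71, 56, 43, 43, 43
The 2 values of 82 occupy positions 2–3 → average rank (2+3)/2 = 2.5.
The 3 values of 43 occupy positions 6–8 → average rank 7.
Sample 1 values → pooled ranks: 82→2.5, 71→4, 56→5, 43→7, 43→7
Rank sum = 2.5 + 4 + 5 + 7 + 7 = 25.5

25.5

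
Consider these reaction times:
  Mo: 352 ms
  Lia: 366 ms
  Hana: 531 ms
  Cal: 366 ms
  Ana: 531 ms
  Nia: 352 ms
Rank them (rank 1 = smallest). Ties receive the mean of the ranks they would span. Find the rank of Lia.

3.5

Sorted (ascending): 352, 352, 366, 366, 531, 531
The 2 values of 352 occupy positions 1–2 → average rank (1+2)/2 = 1.5.
The 2 values of 366 occupy positions 3–4 → average rank (3+4)/2 = 3.5.
The 2 values of 531 occupy positions 5–6 → average rank (5+6)/2 = 5.5.
Lia has value 366 ms → rank 3.5.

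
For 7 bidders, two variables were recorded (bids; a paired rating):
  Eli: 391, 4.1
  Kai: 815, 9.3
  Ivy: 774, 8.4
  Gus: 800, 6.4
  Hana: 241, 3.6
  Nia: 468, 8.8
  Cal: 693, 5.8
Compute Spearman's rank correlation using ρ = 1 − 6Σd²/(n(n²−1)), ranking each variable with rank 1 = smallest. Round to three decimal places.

Ranks of variable 1: 2, 7, 5, 6, 1, 3, 4
Ranks of variable 2: 2, 7, 5, 4, 1, 6, 3
d = r₁ − r₂: 0, 0, 0, 2, 0, -3, 1
d²: 0, 0, 0, 4, 0, 9, 1; Σd² = 14
ρ = 1 − 6·14/(7·48) = 1 − 84/336 = 0.750

0.750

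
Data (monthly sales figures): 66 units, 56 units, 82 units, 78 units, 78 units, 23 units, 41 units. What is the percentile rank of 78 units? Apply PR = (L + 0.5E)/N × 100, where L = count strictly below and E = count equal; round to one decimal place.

N = 7.
Strictly below 78: 4. Equal to 78: 2.
PR = (4 + 0.5·2)/7 × 100 = 71.4

71.4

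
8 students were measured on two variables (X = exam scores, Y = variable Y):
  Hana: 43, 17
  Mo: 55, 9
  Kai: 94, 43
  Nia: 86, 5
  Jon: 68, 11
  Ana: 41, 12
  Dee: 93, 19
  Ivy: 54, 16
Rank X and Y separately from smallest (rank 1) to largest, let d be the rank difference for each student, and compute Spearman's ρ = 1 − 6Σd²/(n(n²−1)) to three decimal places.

Ranks of variable 1: 2, 4, 8, 6, 5, 1, 7, 3
Ranks of variable 2: 6, 2, 8, 1, 3, 4, 7, 5
d = r₁ − r₂: -4, 2, 0, 5, 2, -3, 0, -2
d²: 16, 4, 0, 25, 4, 9, 0, 4; Σd² = 62
ρ = 1 − 6·62/(8·63) = 1 − 372/504 = 0.262

0.262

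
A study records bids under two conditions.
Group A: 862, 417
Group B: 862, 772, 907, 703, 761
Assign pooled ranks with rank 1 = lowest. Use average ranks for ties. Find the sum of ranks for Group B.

Sorted (ascending): 417, 703, 761, 772, 862, 862, 907
The 2 values of 862 occupy positions 5–6 → average rank (5+6)/2 = 5.5.
Group B values → pooled ranks: 862→5.5, 772→4, 907→7, 703→2, 761→3
Rank sum = 5.5 + 4 + 7 + 2 + 3 = 21.5

21.5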